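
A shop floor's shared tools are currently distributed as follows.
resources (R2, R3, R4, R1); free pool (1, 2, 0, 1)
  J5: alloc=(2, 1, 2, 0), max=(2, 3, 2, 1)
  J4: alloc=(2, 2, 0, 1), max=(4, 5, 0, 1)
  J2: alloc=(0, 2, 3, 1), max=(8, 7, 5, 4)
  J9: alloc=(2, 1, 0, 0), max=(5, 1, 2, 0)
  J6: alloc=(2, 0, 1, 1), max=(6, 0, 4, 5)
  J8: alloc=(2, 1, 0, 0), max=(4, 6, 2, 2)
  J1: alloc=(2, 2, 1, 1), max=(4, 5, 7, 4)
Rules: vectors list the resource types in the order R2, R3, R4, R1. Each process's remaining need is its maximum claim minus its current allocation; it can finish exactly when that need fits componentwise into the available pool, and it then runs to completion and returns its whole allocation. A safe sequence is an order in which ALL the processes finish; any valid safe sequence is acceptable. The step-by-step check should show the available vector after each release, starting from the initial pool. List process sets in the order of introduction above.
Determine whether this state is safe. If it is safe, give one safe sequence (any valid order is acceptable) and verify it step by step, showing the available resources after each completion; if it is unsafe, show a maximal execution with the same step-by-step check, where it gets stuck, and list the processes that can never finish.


UNSAFE.
Key observation: R1 is the bottleneck — with J5, J4, J9, J8 done the pool holds (9, 7, 2, 2), short of every remaining need.
A maximal execution: J5, J4, J9, J8 — then nothing else fits. Verifying each step:
  pool = (1, 2, 0, 1)
  run J5 (needs (0, 2, 0, 1), free (1, 2, 0, 1)); after release of (2, 1, 2, 0) the pool is (3, 3, 2, 1)
  run J4 (needs (2, 3, 0, 0), free (3, 3, 2, 1)); after release of (2, 2, 0, 1) the pool is (5, 5, 2, 2)
  run J9 (needs (3, 0, 2, 0), free (5, 5, 2, 2)); after release of (2, 1, 0, 0) the pool is (7, 6, 2, 2)
  run J8 (needs (2, 5, 2, 2), free (7, 6, 2, 2)); after release of (2, 1, 0, 0) the pool is (9, 7, 2, 2)
  blocked: J2 wants (8, 5, 2, 3), pool (9, 7, 2, 2) — not enough R1
  blocked: J6 wants (4, 0, 3, 4), pool (9, 7, 2, 2) — not enough R4 and R1
  blocked: J1 wants (2, 3, 6, 3), pool (9, 7, 2, 2) — not enough R4 and R1
Permanently blocked: J2, J6 and J1.


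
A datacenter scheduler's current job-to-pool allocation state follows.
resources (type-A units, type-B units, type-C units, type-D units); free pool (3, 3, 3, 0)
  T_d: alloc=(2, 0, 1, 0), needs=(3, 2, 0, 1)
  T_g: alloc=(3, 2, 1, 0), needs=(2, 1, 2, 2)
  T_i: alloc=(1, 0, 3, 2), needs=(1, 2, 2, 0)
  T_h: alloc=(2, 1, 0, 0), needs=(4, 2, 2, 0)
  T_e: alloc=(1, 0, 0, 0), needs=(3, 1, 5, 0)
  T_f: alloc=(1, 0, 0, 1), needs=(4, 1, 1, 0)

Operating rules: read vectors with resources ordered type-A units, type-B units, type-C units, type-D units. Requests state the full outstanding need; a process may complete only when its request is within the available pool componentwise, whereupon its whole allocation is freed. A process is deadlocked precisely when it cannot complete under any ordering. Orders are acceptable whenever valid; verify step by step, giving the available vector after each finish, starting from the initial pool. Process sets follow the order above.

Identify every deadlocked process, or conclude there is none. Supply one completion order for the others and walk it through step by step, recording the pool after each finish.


The deadlocked set is empty.
Key observation: beginning at T_i, releases accumulate fast enough that every process eventually fits.
One completion order for the rest: T_i, T_g, T_h, T_f, T_e, T_d. Walking it through:
  pool = (3, 3, 3, 0)
  T_i: need (1, 2, 2, 0) fits (3, 3, 3, 0); releases (1, 0, 3, 2), pool now (4, 3, 6, 2)
  T_g: need (2, 1, 2, 2) fits (4, 3, 6, 2); releases (3, 2, 1, 0), pool now (7, 5, 7, 2)
  T_h: need (4, 2, 2, 0) fits (7, 5, 7, 2); releases (2, 1, 0, 0), pool now (9, 6, 7, 2)
  T_f: need (4, 1, 1, 0) fits (9, 6, 7, 2); releases (1, 0, 0, 1), pool now (10, 6, 7, 3)
  T_e: need (3, 1, 5, 0) fits (10, 6, 7, 3); releases (1, 0, 0, 0), pool now (11, 6, 7, 3)
  T_d: need (3, 2, 0, 1) fits (11, 6, 7, 3); releases (2, 0, 1, 0), pool now (13, 6, 8, 3)


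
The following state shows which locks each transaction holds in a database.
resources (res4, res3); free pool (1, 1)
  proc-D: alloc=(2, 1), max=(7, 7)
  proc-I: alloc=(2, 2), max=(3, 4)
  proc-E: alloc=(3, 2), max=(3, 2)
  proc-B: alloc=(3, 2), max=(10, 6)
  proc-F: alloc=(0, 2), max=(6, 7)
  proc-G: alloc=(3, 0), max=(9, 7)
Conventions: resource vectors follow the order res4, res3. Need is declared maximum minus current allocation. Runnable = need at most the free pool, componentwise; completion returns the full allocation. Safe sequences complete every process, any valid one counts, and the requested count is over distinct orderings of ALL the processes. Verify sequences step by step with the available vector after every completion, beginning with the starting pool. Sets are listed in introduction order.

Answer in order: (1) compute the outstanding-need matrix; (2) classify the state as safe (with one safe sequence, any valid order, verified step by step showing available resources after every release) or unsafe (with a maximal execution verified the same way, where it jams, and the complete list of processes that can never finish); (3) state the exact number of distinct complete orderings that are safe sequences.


(1) Outstanding need per process (order res4, res3):
  proc-D: (5, 6)
  proc-I: (1, 2)
  proc-E: (0, 0)
  proc-B: (7, 4)
  proc-F: (6, 5)
  proc-G: (6, 7)
(2) SAFE, for example via the order proc-E, proc-I, proc-F, proc-D, proc-G, proc-B.
Key observation: proc-F is the earliest step where a requested resource binds exactly: need (6, 5), pool (6, 5) at its turn.
Verifying each step:
  pool = (1, 1)
  proc-E: need (0, 0) fits (1, 1); releases (3, 2), pool now (4, 3)
  proc-I: need (1, 2) fits (4, 3); releases (2, 2), pool now (6, 5)
  proc-F: need (6, 5) fits (6, 5); releases (0, 2), pool now (6, 7)
  proc-D: need (5, 6) fits (6, 7); releases (2, 1), pool now (8, 8)
  proc-G: need (6, 7) fits (8, 8); releases (3, 0), pool now (11, 8)
  proc-B: need (7, 4) fits (11, 8); releases (3, 2), pool now (14, 10)
(3) Exactly 4 of the possible complete orderings are safe sequences.


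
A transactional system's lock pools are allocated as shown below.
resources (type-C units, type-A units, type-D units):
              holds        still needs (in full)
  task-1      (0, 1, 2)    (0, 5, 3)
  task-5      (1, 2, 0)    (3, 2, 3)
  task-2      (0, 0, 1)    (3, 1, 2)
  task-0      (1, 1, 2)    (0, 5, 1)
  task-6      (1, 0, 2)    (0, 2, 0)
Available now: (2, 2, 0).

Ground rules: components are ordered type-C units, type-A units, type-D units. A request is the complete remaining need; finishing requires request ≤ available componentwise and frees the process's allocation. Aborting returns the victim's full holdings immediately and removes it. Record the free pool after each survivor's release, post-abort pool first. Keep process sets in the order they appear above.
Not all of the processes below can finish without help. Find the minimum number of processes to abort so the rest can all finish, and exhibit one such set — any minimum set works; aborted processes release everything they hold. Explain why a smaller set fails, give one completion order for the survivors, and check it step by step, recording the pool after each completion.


Minimum abort set: task-0.
Key observation: task-1 could never have finished before the abort; with (1, 1, 2) returned by task-0, it fits at step 3.
Why nothing smaller works: aborting no one leaves the state deadlocked as given.
One survivor order: task-2, task-5, task-1, task-6. Step-by-step check (post-abort pool first):
  pool = (3, 3, 2)
  task-2 needs (3, 1, 2) <= (3, 3, 2) -> finishes; pool += (0, 0, 1) = (3, 3, 3)
  task-5 needs (3, 2, 3) <= (3, 3, 3) -> finishes; pool += (1, 2, 0) = (4, 5, 3)
  task-1 needs (0, 5, 3) <= (4, 5, 3) -> finishes; pool += (0, 1, 2) = (4, 6, 5)
  task-6 needs (0, 2, 0) <= (4, 6, 5) -> finishes; pool += (1, 0, 2) = (5, 6, 7)


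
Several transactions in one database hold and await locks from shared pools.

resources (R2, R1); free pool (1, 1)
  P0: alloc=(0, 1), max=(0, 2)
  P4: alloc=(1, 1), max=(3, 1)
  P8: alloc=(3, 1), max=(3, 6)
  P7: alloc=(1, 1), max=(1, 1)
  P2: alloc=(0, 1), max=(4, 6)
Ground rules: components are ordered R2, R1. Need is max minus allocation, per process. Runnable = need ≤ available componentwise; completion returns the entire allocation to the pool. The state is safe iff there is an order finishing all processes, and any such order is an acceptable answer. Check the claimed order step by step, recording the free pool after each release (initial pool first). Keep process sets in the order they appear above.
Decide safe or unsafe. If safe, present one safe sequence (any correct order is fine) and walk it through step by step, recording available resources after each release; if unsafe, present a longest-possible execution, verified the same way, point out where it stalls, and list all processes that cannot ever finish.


The state is UNSAFE.
Key observation: no order helps: past P0, P7, P4, the free pool tops out at (3, 4), below what each blocked process needs in R1.
The run P0, P7, P4 cannot be extended any further. Check, step by step:
  pool = (1, 1)
  run P0 (needs (0, 1), free (1, 1)); after release of (0, 1) the pool is (1, 2)
  run P7 (needs (0, 0), free (1, 2)); after release of (1, 1) the pool is (2, 3)
  run P4 (needs (2, 0), free (2, 3)); after release of (1, 1) the pool is (3, 4)
  P8 cannot run: need (0, 5) vs free (3, 4) (insufficient R1)
  P2 cannot run: need (4, 5) vs free (3, 4) (insufficient R2 and R1)
Never able to finish: P8 and P2.


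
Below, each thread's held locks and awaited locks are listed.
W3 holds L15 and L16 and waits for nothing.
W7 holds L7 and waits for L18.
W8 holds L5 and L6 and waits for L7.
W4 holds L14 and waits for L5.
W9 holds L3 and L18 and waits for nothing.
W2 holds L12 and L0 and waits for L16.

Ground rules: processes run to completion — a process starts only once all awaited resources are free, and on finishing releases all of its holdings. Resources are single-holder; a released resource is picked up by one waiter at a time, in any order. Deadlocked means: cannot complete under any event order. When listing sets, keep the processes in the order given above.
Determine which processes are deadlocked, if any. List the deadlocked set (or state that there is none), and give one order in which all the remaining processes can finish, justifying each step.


No process is deadlocked.
Key observation: there is no circular wait here — follow any chain and it reaches a process that is free to run now.
The rest can finish in the order W9, W7, W3, W8, W2, W4.
Check, step by step:
  W9: no waits; runs immediately, freeing L3 and L18
  W7: everything it awaited (L18) is free; runs, freeing L7
  W3: no waits; runs immediately, freeing L15 and L16
  W8: everything it awaited (L7) is free; runs, freeing L5 and L6
  W2: everything it awaited (L16) is free; runs, freeing L12 and L0
  W4: everything it awaited (L5) is free; runs, freeing L14


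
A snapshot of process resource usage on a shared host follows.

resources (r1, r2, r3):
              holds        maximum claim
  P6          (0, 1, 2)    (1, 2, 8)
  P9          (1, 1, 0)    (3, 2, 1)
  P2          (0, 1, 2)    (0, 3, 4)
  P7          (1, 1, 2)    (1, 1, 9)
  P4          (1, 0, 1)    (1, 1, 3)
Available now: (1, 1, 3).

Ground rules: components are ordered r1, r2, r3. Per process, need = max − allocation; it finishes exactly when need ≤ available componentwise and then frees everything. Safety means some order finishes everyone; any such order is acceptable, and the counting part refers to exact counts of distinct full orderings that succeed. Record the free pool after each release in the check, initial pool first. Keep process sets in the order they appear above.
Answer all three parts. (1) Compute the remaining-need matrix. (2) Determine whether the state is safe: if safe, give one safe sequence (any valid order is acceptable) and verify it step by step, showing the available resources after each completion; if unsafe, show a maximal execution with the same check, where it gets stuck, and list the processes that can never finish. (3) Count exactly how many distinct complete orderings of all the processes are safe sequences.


(1) Outstanding need per process (order r1, r2, r3):
  P6: (1, 1, 6)
  P9: (2, 1, 1)
  P2: (0, 2, 2)
  P7: (0, 0, 7)
  P4: (0, 1, 2)
(2) SAFE. One safe sequence: P4, P9, P2, P6, P7.
Key observation: the first exact fit in this order is P4 — it needs (0, 1, 2) with (1, 1, 3) free, meeting a requested resource to the last unit.
Check, step by step:
  pool = (1, 1, 3)
  run P4 (needs (0, 1, 2), free (1, 1, 3)); after release of (1, 0, 1) the pool is (2, 1, 4)
  run P9 (needs (2, 1, 1), free (2, 1, 4)); after release of (1, 1, 0) the pool is (3, 2, 4)
  run P2 (needs (0, 2, 2), free (3, 2, 4)); after release of (0, 1, 2) the pool is (3, 3, 6)
  run P6 (needs (1, 1, 6), free (3, 3, 6)); after release of (0, 1, 2) the pool is (3, 4, 8)
  run P7 (needs (0, 0, 7), free (3, 4, 8)); after release of (1, 1, 2) the pool is (4, 5, 10)
(3) The exact count: 1 of the possible complete orderings is a safe sequence.


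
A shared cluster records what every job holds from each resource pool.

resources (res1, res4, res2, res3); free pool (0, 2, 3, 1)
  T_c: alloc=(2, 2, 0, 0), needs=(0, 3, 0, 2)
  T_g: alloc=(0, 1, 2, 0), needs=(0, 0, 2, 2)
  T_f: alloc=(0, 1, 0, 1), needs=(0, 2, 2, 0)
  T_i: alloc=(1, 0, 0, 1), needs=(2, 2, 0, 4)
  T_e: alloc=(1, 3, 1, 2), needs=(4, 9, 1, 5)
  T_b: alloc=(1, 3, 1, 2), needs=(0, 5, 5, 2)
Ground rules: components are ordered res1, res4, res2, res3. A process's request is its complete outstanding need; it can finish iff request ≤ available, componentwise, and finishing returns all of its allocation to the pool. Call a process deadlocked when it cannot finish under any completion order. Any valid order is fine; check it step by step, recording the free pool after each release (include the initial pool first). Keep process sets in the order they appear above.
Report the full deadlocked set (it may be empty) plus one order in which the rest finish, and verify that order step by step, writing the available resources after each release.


Nothing here is deadlocked.
Key observation: T_f fits the free pool immediately, and its release cascades until everyone finishes.
The rest can finish in the order T_f, T_c, T_g, T_b, T_i, T_e. Step-by-step check:
  pool = (0, 2, 3, 1)
  T_f: need (0, 2, 2, 0) fits (0, 2, 3, 1); releases (0, 1, 0, 1), pool now (0, 3, 3, 2)
  T_c: need (0, 3, 0, 2) fits (0, 3, 3, 2); releases (2, 2, 0, 0), pool now (2, 5, 3, 2)
  T_g: need (0, 0, 2, 2) fits (2, 5, 3, 2); releases (0, 1, 2, 0), pool now (2, 6, 5, 2)
  T_b: need (0, 5, 5, 2) fits (2, 6, 5, 2); releases (1, 3, 1, 2), pool now (3, 9, 6, 4)
  T_i: need (2, 2, 0, 4) fits (3, 9, 6, 4); releases (1, 0, 0, 1), pool now (4, 9, 6, 5)
  T_e: need (4, 9, 1, 5) fits (4, 9, 6, 5); releases (1, 3, 1, 2), pool now (5, 12, 7, 7)


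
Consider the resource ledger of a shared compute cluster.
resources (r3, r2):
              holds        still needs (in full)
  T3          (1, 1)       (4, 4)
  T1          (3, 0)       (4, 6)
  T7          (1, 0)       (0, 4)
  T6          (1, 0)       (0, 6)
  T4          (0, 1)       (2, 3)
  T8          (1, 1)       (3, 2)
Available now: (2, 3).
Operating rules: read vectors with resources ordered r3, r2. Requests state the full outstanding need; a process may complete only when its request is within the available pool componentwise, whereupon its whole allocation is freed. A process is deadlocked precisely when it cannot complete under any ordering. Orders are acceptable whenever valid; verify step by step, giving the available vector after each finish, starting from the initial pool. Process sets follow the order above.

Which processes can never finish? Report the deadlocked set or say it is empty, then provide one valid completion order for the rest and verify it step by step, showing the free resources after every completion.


Nothing here is deadlocked.
Key observation: starting with T4, each completion frees enough for the next — no one is permanently blocked.
A valid finishing order for the others: T4, T7, T8, T3, T1, T6. Check, step by step:
  pool = (2, 3)
  T4 needs (2, 3) <= (2, 3) -> finishes; pool += (0, 1) = (2, 4)
  T7 needs (0, 4) <= (2, 4) -> finishes; pool += (1, 0) = (3, 4)
  T8 needs (3, 2) <= (3, 4) -> finishes; pool += (1, 1) = (4, 5)
  T3 needs (4, 4) <= (4, 5) -> finishes; pool += (1, 1) = (5, 6)
  T1 needs (4, 6) <= (5, 6) -> finishes; pool += (3, 0) = (8, 6)
  T6 needs (0, 6) <= (8, 6) -> finishes; pool += (1, 0) = (9, 6)


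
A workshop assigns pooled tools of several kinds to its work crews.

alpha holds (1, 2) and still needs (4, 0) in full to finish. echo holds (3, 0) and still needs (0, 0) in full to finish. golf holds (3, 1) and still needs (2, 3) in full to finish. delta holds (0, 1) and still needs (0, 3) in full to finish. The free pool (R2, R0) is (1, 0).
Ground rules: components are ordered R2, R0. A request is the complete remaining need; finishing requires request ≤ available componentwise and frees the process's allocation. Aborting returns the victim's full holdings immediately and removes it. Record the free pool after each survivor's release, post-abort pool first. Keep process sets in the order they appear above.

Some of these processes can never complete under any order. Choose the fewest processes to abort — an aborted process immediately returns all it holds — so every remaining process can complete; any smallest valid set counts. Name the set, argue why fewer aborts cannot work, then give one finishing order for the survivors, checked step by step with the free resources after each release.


Minimum abort set: delta.
Key observation: the deadlocked golf becomes finishable only because delta released (0, 1); it completes at step 3 below.
Why nothing smaller works: aborting no one leaves the state deadlocked as given.
Survivors finish in the order: echo, alpha, golf. Step-by-step check (pool after the aborts first):
  pool = (1, 1)
  echo needs (0, 0) <= (1, 1) -> finishes; pool += (3, 0) = (4, 1)
  alpha needs (4, 0) <= (4, 1) -> finishes; pool += (1, 2) = (5, 3)
  golf needs (2, 3) <= (5, 3) -> finishes; pool += (3, 1) = (8, 4)


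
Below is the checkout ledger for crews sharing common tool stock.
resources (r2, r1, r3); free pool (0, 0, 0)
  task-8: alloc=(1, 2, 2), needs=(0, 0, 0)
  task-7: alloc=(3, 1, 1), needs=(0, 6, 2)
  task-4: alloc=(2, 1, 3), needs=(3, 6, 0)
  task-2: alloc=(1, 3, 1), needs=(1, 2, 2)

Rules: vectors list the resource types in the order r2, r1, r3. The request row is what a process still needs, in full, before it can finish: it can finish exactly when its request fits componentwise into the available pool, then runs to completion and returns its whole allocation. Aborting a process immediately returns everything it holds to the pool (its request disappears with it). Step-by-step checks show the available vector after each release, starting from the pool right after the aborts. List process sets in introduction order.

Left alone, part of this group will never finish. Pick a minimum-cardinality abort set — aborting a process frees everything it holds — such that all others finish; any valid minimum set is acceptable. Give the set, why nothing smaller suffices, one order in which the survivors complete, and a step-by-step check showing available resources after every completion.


Abort task-7.
Key observation: aborting task-7 returns (3, 1, 1), and task-4 — hopeless before — runs at step 3 with the returned capacity in the pool.
Why nothing smaller works: aborting no one leaves the state deadlocked as given.
One survivor order: task-8, task-2, task-4. Verifying each step (post-abort pool first):
  pool = (3, 1, 1)
  run task-8 (needs (0, 0, 0), free (3, 1, 1)); after release of (1, 2, 2) the pool is (4, 3, 3)
  run task-2 (needs (1, 2, 2), free (4, 3, 3)); after release of (1, 3, 1) the pool is (5, 6, 4)
  run task-4 (needs (3, 6, 0), free (5, 6, 4)); after release of (2, 1, 3) the pool is (7, 7, 7)


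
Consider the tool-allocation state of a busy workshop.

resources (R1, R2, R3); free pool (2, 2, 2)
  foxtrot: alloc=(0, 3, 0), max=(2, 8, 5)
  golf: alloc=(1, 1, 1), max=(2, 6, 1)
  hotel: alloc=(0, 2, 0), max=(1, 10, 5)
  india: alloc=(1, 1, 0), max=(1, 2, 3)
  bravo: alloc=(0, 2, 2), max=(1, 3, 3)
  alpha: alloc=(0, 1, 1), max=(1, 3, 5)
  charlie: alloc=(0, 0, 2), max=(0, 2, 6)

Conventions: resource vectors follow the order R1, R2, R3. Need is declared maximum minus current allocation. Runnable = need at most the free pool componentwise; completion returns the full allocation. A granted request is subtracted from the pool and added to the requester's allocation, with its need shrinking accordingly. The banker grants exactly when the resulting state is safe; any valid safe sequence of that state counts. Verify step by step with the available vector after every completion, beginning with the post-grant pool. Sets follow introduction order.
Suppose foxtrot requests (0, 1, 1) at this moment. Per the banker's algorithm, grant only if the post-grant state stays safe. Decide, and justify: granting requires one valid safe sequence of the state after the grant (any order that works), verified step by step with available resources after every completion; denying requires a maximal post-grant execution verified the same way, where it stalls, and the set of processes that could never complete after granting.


DENY: after the grant no complete ordering would exist.
Key observation: after bravo, india the pool peaks at (3, 4, 3), and each blocked process is short somewhere: foxtrot on R3; golf on R2; hotel on R2, R3; alpha on R3; charlie on R3.
On the post-grant state, bravo, india is a maximal run — nothing extends it. Verifying each step:
  pool = (2, 1, 1)
  bravo needs (1, 1, 1) <= (2, 1, 1) -> finishes; pool += (0, 2, 2) = (2, 3, 3)
  india needs (0, 1, 3) <= (2, 3, 3) -> finishes; pool += (1, 1, 0) = (3, 4, 3)
  foxtrot still needs (2, 4, 4) but only (3, 4, 3) is free — short on R3
  golf still needs (1, 5, 0) but only (3, 4, 3) is free — short on R2
  hotel still needs (1, 8, 5) but only (3, 4, 3) is free — short on R2 and R3
  alpha still needs (1, 2, 4) but only (3, 4, 3) is free — short on R3
  charlie still needs (0, 2, 4) but only (3, 4, 3) is free — short on R3
Post-grant, the permanently blocked set is foxtrot, golf, hotel, alpha and charlie.


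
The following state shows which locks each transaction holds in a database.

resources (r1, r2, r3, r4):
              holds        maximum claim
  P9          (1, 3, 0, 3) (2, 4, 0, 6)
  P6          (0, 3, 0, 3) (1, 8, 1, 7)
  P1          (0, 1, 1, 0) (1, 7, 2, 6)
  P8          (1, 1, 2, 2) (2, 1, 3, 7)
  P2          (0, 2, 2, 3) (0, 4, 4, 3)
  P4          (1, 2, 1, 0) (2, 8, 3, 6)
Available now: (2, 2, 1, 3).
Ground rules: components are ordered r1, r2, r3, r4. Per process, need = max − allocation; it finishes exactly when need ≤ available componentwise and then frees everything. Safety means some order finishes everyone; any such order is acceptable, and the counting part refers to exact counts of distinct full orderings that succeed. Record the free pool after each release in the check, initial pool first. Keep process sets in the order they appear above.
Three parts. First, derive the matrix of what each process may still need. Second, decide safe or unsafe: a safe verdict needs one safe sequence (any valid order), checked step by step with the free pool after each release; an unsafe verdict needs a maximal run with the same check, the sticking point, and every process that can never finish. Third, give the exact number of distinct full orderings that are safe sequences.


(1) Remaining need (order r1, r2, r3, r4):
  P9: (1, 1, 0, 3)
  P6: (1, 5, 1, 4)
  P1: (1, 6, 1, 6)
  P8: (1, 0, 1, 5)
  P2: (0, 2, 2, 0)
  P4: (1, 6, 2, 6)
(2) SAFE. One safe sequence: P9, P6, P8, P1, P2, P4.
Key observation: reading the order forward, P9 is the first process whose need (1, 1, 0, 3) meets the free pool (2, 2, 1, 3) exactly on a resource it requests.
Verifying each step:
  pool = (2, 2, 1, 3)
  P9 needs (1, 1, 0, 3) <= (2, 2, 1, 3) -> finishes; pool += (1, 3, 0, 3) = (3, 5, 1, 6)
  P6 needs (1, 5, 1, 4) <= (3, 5, 1, 6) -> finishes; pool += (0, 3, 0, 3) = (3, 8, 1, 9)
  P8 needs (1, 0, 1, 5) <= (3, 8, 1, 9) -> finishes; pool += (1, 1, 2, 2) = (4, 9, 3, 11)
  P1 needs (1, 6, 1, 6) <= (4, 9, 3, 11) -> finishes; pool += (0, 1, 1, 0) = (4, 10, 4, 11)
  P2 needs (0, 2, 2, 0) <= (4, 10, 4, 11) -> finishes; pool += (0, 2, 2, 3) = (4, 12, 6, 14)
  P4 needs (1, 6, 2, 6) <= (4, 12, 6, 14) -> finishes; pool += (1, 2, 1, 0) = (5, 14, 7, 14)
(3) The exact count: 36 of the possible complete orderings are safe sequences.


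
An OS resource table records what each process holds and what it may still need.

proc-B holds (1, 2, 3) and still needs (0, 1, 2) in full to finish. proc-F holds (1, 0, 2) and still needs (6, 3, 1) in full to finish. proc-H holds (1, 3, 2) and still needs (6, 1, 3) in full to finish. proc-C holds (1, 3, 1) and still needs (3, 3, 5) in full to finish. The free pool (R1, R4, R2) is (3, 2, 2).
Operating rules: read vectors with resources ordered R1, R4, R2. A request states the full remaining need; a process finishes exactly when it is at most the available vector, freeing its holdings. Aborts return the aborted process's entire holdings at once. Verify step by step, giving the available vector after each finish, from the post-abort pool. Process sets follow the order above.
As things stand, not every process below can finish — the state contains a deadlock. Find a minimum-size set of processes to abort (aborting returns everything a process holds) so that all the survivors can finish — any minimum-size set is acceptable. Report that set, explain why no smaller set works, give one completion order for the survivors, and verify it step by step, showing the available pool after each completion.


Minimum abort set: proc-H.
Key observation: the deadlocked proc-F becomes finishable only because proc-H released (1, 3, 2); it completes at step 3 below.
Minimality: the empty abort set fails — the state is deadlocked as it stands.
Survivors finish in the order: proc-B, proc-C, proc-F. Check, step by step (pool after the aborts first):
  pool = (4, 5, 4)
  proc-B: need (0, 1, 2) fits (4, 5, 4); releases (1, 2, 3), pool now (5, 7, 7)
  proc-C: need (3, 3, 5) fits (5, 7, 7); releases (1, 3, 1), pool now (6, 10, 8)
  proc-F: need (6, 3, 1) fits (6, 10, 8); releases (1, 0, 2), pool now (7, 10, 10)


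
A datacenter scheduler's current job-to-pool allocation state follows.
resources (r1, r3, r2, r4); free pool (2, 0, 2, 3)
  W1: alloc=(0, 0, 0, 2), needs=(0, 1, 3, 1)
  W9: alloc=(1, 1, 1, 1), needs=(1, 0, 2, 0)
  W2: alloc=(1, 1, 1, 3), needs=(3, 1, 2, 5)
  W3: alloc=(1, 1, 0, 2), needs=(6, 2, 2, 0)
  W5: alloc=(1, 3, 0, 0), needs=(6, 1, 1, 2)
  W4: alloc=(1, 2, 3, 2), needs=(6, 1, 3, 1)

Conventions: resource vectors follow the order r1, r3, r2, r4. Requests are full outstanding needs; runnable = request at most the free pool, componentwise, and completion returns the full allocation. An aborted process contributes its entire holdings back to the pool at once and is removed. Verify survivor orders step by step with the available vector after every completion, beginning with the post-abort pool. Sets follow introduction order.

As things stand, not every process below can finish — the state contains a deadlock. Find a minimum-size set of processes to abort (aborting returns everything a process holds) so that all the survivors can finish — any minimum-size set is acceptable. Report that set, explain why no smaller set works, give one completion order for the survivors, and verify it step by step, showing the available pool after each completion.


Abort W3 and W5.
Key observation: aborting W3 and W5 returns (2, 4, 0, 2), and W4 — hopeless before — runs at step 4 with the returned capacity in the pool.
Minimality, checking each single-abort alternative: W1 alone leaves W3 blocked (short on r1); W9 alone leaves W3 blocked (short on r1); W2 alone leaves W3 blocked (short on r1); W3 alone leaves W5 blocked (short on r1); W5 alone leaves W3 blocked (short on r1); W4 alone leaves W3 blocked (short on r1).
One survivor order: W2, W1, W9, W4. Walking it through (post-abort pool first):
  pool = (4, 4, 2, 5)
  run W2 (needs (3, 1, 2, 5), free (4, 4, 2, 5)); after release of (1, 1, 1, 3) the pool is (5, 5, 3, 8)
  run W1 (needs (0, 1, 3, 1), free (5, 5, 3, 8)); after release of (0, 0, 0, 2) the pool is (5, 5, 3, 10)
  run W9 (needs (1, 0, 2, 0), free (5, 5, 3, 10)); after release of (1, 1, 1, 1) the pool is (6, 6, 4, 11)
  run W4 (needs (6, 1, 3, 1), free (6, 6, 4, 11)); after release of (1, 2, 3, 2) the pool is (7, 8, 7, 13)


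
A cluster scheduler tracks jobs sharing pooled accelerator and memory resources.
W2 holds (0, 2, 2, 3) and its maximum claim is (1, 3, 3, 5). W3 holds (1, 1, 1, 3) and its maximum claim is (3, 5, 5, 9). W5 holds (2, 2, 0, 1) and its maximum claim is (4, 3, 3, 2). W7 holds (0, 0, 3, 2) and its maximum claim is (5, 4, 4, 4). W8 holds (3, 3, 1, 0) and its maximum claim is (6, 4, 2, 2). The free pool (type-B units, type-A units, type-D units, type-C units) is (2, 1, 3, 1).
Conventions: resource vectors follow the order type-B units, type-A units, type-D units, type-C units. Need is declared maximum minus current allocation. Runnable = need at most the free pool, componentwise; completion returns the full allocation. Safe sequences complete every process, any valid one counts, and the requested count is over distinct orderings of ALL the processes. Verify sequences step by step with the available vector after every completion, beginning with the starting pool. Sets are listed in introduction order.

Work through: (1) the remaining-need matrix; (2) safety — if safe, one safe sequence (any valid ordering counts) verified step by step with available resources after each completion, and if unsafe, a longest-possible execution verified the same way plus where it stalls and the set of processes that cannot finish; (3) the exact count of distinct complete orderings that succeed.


(1) Remaining need (order type-B units, type-A units, type-D units, type-C units):
  W2: (1, 1, 1, 2)
  W3: (2, 4, 4, 6)
  W5: (2, 1, 3, 1)
  W7: (5, 4, 1, 2)
  W8: (3, 1, 1, 2)
(2) SAFE, for example via the order W5, W8, W2, W7, W3.
Key observation: W5 is the earliest step where a requested resource binds exactly: need (2, 1, 3, 1), pool (2, 1, 3, 1) at its turn.
Walking it through:
  pool = (2, 1, 3, 1)
  W5 needs (2, 1, 3, 1) <= (2, 1, 3, 1) -> finishes; pool += (2, 2, 0, 1) = (4, 3, 3, 2)
  W8 needs (3, 1, 1, 2) <= (4, 3, 3, 2) -> finishes; pool += (3, 3, 1, 0) = (7, 6, 4, 2)
  W2 needs (1, 1, 1, 2) <= (7, 6, 4, 2) -> finishes; pool += (0, 2, 2, 3) = (7, 8, 6, 5)
  W7 needs (5, 4, 1, 2) <= (7, 8, 6, 5) -> finishes; pool += (0, 0, 3, 2) = (7, 8, 9, 7)
  W3 needs (2, 4, 4, 6) <= (7, 8, 9, 7) -> finishes; pool += (1, 1, 1, 3) = (8, 9, 10, 10)
(3) Exactly 3 of the possible complete orderings are safe sequences.


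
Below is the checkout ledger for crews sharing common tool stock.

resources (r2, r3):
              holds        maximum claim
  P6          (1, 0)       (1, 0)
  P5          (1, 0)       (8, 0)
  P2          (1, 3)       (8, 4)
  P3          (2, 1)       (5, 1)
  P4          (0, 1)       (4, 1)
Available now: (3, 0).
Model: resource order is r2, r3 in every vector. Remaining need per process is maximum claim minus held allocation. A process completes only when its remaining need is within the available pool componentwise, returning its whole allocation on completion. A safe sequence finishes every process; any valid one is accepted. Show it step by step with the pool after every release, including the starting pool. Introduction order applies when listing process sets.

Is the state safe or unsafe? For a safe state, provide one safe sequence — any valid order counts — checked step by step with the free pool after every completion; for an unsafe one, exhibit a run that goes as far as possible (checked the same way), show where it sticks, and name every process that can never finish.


The state is UNSAFE.
Key observation: the wall is r2: completing P3, P6, P4 brings the pool only to (6, 2), and all the rest need more.
Going as far as possible: P3, P6, P4; after that, nothing fits. Step-by-step check:
  pool = (3, 0)
  P3 needs (3, 0) <= (3, 0) -> finishes; pool += (2, 1) = (5, 1)
  P6 needs (0, 0) <= (5, 1) -> finishes; pool += (1, 0) = (6, 1)
  P4 needs (4, 0) <= (6, 1) -> finishes; pool += (0, 1) = (6, 2)
  P5 still needs (7, 0) but only (6, 2) is free — short on r2
  P2 still needs (7, 1) but only (6, 2) is free — short on r2
Never able to finish: P5 and P2.


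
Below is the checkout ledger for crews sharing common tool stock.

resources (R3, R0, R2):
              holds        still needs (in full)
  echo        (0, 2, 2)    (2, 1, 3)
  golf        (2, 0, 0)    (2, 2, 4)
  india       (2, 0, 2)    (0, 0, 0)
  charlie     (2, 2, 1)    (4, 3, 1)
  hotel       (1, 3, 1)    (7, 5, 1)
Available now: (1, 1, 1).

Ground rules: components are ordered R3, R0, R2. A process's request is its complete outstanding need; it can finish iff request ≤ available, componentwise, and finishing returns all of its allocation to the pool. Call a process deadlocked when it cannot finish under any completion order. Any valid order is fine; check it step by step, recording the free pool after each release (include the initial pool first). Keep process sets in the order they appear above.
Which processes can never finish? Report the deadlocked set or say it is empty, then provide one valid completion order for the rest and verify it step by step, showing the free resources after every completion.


Nothing here is deadlocked.
Key observation: beginning at india, releases accumulate fast enough that every process eventually fits.
The rest can finish in the order india, echo, golf, charlie, hotel. Walking it through:
  pool = (1, 1, 1)
  run india (needs (0, 0, 0), free (1, 1, 1)); after release of (2, 0, 2) the pool is (3, 1, 3)
  run echo (needs (2, 1, 3), free (3, 1, 3)); after release of (0, 2, 2) the pool is (3, 3, 5)
  run golf (needs (2, 2, 4), free (3, 3, 5)); after release of (2, 0, 0) the pool is (5, 3, 5)
  run charlie (needs (4, 3, 1), free (5, 3, 5)); after release of (2, 2, 1) the pool is (7, 5, 6)
  run hotel (needs (7, 5, 1), free (7, 5, 6)); after release of (1, 3, 1) the pool is (8, 8, 7)


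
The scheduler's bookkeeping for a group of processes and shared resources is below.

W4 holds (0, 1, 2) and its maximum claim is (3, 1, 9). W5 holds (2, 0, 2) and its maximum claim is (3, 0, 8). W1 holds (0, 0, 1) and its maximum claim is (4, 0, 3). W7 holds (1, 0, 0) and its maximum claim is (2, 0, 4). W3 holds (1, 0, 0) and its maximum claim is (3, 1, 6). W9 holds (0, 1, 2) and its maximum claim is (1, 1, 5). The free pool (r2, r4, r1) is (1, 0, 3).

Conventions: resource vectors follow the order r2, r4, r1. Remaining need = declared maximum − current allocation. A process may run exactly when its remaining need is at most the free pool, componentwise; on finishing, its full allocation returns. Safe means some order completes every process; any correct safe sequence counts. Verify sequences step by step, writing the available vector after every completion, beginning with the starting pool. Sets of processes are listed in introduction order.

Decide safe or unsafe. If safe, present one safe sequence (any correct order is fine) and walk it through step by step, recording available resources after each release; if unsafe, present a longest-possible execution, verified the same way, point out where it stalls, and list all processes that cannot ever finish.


The state is UNSAFE.
Key observation: after W9, W7 the pool peaks at (2, 1, 5), and each blocked process is short somewhere: W4 on r2, r1; W5 on r1; W1 on r2; W3 on r1.
Going as far as possible: W9, W7; after that, nothing fits. Verifying each step:
  pool = (1, 0, 3)
  W9: need (1, 0, 3) fits (1, 0, 3); releases (0, 1, 2), pool now (1, 1, 5)
  W7: need (1, 0, 4) fits (1, 1, 5); releases (1, 0, 0), pool now (2, 1, 5)
  blocked: W4 wants (3, 0, 7), pool (2, 1, 5) — not enough r2 and r1
  blocked: W5 wants (1, 0, 6), pool (2, 1, 5) — not enough r1
  blocked: W1 wants (4, 0, 2), pool (2, 1, 5) — not enough r2
  blocked: W3 wants (2, 1, 6), pool (2, 1, 5) — not enough r1
Processes that can never finish: W4, W5, W1 and W3.


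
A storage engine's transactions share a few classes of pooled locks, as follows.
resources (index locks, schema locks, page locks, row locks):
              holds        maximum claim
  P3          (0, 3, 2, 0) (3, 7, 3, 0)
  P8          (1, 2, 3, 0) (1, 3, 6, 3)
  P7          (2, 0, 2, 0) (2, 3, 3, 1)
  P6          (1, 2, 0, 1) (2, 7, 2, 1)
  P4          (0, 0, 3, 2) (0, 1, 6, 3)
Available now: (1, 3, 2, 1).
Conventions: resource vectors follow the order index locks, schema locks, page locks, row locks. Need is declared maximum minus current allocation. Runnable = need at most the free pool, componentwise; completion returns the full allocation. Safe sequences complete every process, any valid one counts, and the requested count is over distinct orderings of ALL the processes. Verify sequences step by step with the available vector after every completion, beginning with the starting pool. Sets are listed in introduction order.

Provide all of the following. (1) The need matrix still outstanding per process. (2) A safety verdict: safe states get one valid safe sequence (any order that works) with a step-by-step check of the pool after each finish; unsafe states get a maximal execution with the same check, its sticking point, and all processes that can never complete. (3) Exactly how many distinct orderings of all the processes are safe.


(1) Need matrix, components ordered index locks, schema locks, page locks, row locks:
  P3: (3, 4, 1, 0)
  P8: (0, 1, 3, 3)
  P7: (0, 3, 1, 1)
  P6: (1, 5, 2, 0)
  P4: (0, 1, 3, 1)
(2) SAFE — a valid safe sequence is P7, P4, P8, P3, P6.
Key observation: the order's first zero-slack moment is P7 ((0, 3, 1, 1) needed, (1, 3, 2, 1) free — a requested resource with nothing to spare).
Check, step by step:
  pool = (1, 3, 2, 1)
  run P7 (needs (0, 3, 1, 1), free (1, 3, 2, 1)); after release of (2, 0, 2, 0) the pool is (3, 3, 4, 1)
  run P4 (needs (0, 1, 3, 1), free (3, 3, 4, 1)); after release of (0, 0, 3, 2) the pool is (3, 3, 7, 3)
  run P8 (needs (0, 1, 3, 3), free (3, 3, 7, 3)); after release of (1, 2, 3, 0) the pool is (4, 5, 10, 3)
  run P3 (needs (3, 4, 1, 0), free (4, 5, 10, 3)); after release of (0, 3, 2, 0) the pool is (4, 8, 12, 3)
  run P6 (needs (1, 5, 2, 0), free (4, 8, 12, 3)); after release of (1, 2, 0, 1) the pool is (5, 10, 12, 4)
(3) Exactly 2 of the possible complete orderings are safe sequences.


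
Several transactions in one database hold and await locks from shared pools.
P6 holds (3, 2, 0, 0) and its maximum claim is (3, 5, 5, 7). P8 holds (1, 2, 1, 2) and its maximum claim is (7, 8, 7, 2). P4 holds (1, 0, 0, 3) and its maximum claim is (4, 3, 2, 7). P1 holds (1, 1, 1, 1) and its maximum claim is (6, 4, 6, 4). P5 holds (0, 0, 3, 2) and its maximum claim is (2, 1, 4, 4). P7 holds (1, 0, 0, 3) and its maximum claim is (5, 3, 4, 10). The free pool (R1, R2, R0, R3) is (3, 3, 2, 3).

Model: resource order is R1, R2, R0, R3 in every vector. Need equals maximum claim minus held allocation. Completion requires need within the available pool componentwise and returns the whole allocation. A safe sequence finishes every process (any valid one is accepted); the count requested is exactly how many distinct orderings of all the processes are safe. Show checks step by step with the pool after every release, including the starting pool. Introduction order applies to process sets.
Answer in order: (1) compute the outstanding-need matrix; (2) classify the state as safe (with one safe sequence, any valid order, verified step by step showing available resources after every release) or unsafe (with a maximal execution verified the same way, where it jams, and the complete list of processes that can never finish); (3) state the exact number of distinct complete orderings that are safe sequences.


(1) Remaining need (order R1, R2, R0, R3):
  P6: (0, 3, 5, 7)
  P8: (6, 6, 6, 0)
  P4: (3, 3, 2, 4)
  P1: (5, 3, 5, 3)
  P5: (2, 1, 1, 2)
  P7: (4, 3, 4, 7)
(2) SAFE, for example via the order P5, P4, P7, P6, P1, P8.
Key observation: P4 is the earliest step where a requested resource binds exactly: need (3, 3, 2, 4), pool (3, 3, 5, 5) at its turn.
Verifying each step:
  pool = (3, 3, 2, 3)
  P5: need (2, 1, 1, 2) fits (3, 3, 2, 3); releases (0, 0, 3, 2), pool now (3, 3, 5, 5)
  P4: need (3, 3, 2, 4) fits (3, 3, 5, 5); releases (1, 0, 0, 3), pool now (4, 3, 5, 8)
  P7: need (4, 3, 4, 7) fits (4, 3, 5, 8); releases (1, 0, 0, 3), pool now (5, 3, 5, 11)
  P6: need (0, 3, 5, 7) fits (5, 3, 5, 11); releases (3, 2, 0, 0), pool now (8, 5, 5, 11)
  P1: need (5, 3, 5, 3) fits (8, 5, 5, 11); releases (1, 1, 1, 1), pool now (9, 6, 6, 12)
  P8: need (6, 6, 6, 0) fits (9, 6, 6, 12); releases (1, 2, 1, 2), pool now (10, 8, 7, 14)
(3) The exact count: 5 of the possible complete orderings are safe sequences.
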